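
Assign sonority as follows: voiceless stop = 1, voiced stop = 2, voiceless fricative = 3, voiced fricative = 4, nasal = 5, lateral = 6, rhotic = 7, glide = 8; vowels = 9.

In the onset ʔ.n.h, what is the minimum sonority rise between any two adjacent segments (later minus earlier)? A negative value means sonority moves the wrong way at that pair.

/ʔ/ — voiceless stop, sonority 1.
/n/ — nasal, sonority 5.
/h/ — voiceless fricative, sonority 3.
/ʔ/→/n/: change +4.
/n/→/h/: change -2.
Minimum = -2.

-2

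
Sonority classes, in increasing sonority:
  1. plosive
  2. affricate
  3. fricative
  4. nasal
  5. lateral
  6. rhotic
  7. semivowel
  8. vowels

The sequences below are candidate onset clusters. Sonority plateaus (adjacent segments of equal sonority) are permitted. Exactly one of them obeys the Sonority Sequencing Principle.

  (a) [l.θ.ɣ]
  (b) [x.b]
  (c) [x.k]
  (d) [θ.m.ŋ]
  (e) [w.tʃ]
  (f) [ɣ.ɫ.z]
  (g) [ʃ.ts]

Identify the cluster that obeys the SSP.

(a) [l.θ.ɣ]: profile 5-3-3 — violates.
(b) [x.b]: profile 3-1 — violates.
(c) [x.k]: profile 3-1 — violates.
(d) [θ.m.ŋ]: profile 3-4-4 — obeys.
(e) [w.tʃ]: profile 7-2 — violates.
(f) [ɣ.ɫ.z]: profile 3-5-3 — violates.
(g) [ʃ.ts]: profile 3-2 — violates.

d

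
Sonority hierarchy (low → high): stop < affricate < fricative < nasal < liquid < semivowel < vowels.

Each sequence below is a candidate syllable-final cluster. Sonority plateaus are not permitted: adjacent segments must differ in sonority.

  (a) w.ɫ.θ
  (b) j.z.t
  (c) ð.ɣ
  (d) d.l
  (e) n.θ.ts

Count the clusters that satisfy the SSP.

(a) 6-5-3 → obeys
(b) 6-3-1 → obeys
(c) 3-3 → violates
(d) 1-5 → violates
(e) 4-3-2 → obeys

3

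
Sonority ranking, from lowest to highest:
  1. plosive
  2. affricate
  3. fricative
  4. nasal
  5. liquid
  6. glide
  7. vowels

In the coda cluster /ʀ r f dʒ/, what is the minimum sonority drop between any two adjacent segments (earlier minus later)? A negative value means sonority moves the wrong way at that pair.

/ʀ/: liquid = 5.
/r/: liquid = 5.
/f/: fricative = 3.
/dʒ/: affricate = 2.
/ʀ/→/r/: change +0.
/r/→/f/: change +2.
/f/→/dʒ/: change +1.
Minimum = 0.

0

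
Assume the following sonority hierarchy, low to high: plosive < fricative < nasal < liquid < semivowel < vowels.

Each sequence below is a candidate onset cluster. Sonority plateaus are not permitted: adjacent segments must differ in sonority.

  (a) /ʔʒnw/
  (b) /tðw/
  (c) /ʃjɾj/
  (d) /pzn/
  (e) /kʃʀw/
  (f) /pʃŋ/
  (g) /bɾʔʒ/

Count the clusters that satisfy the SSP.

(a) sonority 1-2-3-5: well-formed.
(b) sonority 1-2-5: well-formed.
(c) sonority 2-5-4-5: ill-formed.
(d) sonority 1-2-3: well-formed.
(e) sonority 1-2-4-5: well-formed.
(f) sonority 1-2-3: well-formed.
(g) sonority 1-4-1-2: ill-formed.

5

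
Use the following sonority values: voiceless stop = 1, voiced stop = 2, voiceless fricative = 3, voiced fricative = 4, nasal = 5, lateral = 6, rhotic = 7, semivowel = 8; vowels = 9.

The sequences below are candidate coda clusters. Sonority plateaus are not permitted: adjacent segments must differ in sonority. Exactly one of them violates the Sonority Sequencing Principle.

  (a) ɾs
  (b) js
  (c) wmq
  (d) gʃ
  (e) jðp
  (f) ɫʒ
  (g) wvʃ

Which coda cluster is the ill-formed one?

d

(a) sonority 7-3: well-formed.
(b) sonority 8-3: well-formed.
(c) sonority 8-5-1: well-formed.
(d) sonority 2-3: ill-formed.
(e) sonority 8-4-1: well-formed.
(f) sonority 6-4: well-formed.
(g) sonority 8-4-3: well-formed.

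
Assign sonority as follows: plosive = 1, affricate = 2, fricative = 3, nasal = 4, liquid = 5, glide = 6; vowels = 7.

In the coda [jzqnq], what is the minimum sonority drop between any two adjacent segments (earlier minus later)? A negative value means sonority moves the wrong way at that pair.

-3

/j/ — glide, sonority 6.
/z/ — fricative, sonority 3.
/q/ — plosive, sonority 1.
/n/ — nasal, sonority 4.
/q/ — plosive, sonority 1.
/j/→/z/: change +3.
/z/→/q/: change +2.
/q/→/n/: change -3.
/n/→/q/: change +3.
Minimum = -3.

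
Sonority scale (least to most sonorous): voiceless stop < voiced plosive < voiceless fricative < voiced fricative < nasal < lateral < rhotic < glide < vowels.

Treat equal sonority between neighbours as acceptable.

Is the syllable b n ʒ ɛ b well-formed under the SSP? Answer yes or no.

Onset: /b/ is a voiced plosive (sonority 2), /n/ is a nasal (sonority 5), /ʒ/ is a voiced fricative (sonority 4); then the nucleus /ɛ/ (sonority 9).
Onset profile 2-5-4-9 — does not rise throughout.
Coda: /b/ is a voiced plosive (sonority 2).
Coda profile 9-2 — falls from the nucleus.

no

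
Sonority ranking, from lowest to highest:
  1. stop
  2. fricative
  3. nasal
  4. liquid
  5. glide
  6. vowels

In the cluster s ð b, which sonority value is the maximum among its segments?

/s/ is a fricative (sonority 2).
/ð/ is a fricative (sonority 2).
/b/ is a stop (sonority 1).
The maximum is 2.

2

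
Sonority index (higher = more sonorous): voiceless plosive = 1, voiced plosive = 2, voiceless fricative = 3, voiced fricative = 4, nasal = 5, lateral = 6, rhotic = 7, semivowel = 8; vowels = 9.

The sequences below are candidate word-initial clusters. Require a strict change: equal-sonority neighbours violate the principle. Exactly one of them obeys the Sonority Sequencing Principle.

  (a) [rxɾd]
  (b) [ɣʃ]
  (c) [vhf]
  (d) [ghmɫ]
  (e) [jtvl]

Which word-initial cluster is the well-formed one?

d

(a) 7-3-7-2 → violates
(b) 4-3 → violates
(c) 4-3-3 → violates
(d) 2-3-5-6 → obeys
(e) 8-1-4-6 → violates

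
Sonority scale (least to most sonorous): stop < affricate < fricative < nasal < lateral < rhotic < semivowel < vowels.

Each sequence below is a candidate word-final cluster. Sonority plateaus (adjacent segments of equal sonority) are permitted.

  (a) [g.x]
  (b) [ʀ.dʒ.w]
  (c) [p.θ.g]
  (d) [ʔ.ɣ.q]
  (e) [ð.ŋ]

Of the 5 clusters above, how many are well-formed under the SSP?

0

(a) 1-3 → violates
(b) 6-2-7 → violates
(c) 1-3-1 → violates
(d) 1-3-1 → violates
(e) 3-4 → violates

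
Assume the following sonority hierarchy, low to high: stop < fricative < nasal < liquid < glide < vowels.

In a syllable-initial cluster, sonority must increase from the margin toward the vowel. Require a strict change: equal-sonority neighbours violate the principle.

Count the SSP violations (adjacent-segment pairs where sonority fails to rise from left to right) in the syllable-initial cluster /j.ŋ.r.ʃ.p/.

3

/j/: glide = 5.
/ŋ/: nasal = 3.
/r/: liquid = 4.
/ʃ/: fricative = 2.
/p/: stop = 1.
/j/→/ŋ/: 5→3 (does not rise) — violation.
/ŋ/→/r/: 3→4 (rises) — ok.
/r/→/ʃ/: 4→2 (does not rise) — violation.
/ʃ/→/p/: 2→1 (does not rise) — violation.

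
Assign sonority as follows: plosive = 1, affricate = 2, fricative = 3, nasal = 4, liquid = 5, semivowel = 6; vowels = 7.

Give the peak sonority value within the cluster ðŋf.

4

/ð/: fricative = 3.
/ŋ/: nasal = 4.
/f/: fricative = 3.
The maximum is 4.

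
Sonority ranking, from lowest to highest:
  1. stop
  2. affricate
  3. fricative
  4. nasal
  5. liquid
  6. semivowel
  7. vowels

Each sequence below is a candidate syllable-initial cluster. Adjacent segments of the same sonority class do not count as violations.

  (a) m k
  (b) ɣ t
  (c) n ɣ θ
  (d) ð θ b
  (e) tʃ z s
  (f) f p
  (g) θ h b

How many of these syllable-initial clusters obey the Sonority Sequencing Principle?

1

(a) m k: profile 4-1 — violates.
(b) ɣ t: profile 3-1 — violates.
(c) n ɣ θ: profile 4-3-3 — violates.
(d) ð θ b: profile 3-3-1 — violates.
(e) tʃ z s: profile 2-3-3 — obeys.
(f) f p: profile 3-1 — violates.
(g) θ h b: profile 3-3-1 — violates.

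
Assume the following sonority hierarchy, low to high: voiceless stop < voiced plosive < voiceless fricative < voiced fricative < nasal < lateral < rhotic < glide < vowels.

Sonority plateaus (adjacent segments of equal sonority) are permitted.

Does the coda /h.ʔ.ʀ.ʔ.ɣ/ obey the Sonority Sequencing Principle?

no

/h/ is a voiceless fricative (sonority 3).
/ʔ/ is a voiceless stop (sonority 1).
/ʀ/ is a rhotic (sonority 7).
/ʔ/ is a voiceless stop (sonority 1).
/ɣ/ is a voiced fricative (sonority 4).
The profile is 3-1-7-1-4. Between /ʔ/ (1) and /ʀ/ (7) sonority does not fall, so the cluster violates the SSP.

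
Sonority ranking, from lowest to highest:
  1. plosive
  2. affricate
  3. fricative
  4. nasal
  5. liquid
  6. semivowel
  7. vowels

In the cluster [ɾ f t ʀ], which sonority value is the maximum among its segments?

/ɾ/ — liquid, sonority 5.
/f/ — fricative, sonority 3.
/t/ — plosive, sonority 1.
/ʀ/ — liquid, sonority 5.
The maximum is 5.

5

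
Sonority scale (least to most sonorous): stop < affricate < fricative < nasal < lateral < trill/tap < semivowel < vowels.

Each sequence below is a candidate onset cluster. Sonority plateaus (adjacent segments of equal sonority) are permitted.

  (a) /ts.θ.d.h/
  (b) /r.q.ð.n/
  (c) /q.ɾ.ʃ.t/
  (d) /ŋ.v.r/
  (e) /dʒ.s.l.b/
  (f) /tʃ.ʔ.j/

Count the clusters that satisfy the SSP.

(a) sonority 2-3-1-3: ill-formed.
(b) sonority 6-1-3-4: ill-formed.
(c) sonority 1-6-3-1: ill-formed.
(d) sonority 4-3-6: ill-formed.
(e) sonority 2-3-5-1: ill-formed.
(f) sonority 2-1-7: ill-formed.

0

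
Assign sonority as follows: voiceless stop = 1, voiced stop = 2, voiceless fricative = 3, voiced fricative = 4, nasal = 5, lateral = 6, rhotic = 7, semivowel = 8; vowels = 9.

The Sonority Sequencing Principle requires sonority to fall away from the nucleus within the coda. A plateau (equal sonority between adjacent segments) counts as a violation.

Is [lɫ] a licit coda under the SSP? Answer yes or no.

/l/: lateral = 6.
/ɫ/: lateral = 6.
The profile is 6-6. Between /l/ (6) and /ɫ/ (6) sonority does not fall, so the cluster violates the SSP.

no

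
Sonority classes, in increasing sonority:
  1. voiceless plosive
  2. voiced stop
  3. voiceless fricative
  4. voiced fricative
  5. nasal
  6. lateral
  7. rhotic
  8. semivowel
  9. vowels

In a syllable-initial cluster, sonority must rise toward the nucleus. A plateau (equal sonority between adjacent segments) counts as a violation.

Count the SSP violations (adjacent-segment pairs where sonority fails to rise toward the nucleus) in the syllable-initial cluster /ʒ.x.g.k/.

3

/ʒ/ — voiced fricative, sonority 4.
/x/ — voiceless fricative, sonority 3.
/g/ — voiced stop, sonority 2.
/k/ — voiceless plosive, sonority 1.
/ʒ/→/x/: 4→3 (does not rise) — violation.
/x/→/g/: 3→2 (does not rise) — violation.
/g/→/k/: 2→1 (does not rise) — violation.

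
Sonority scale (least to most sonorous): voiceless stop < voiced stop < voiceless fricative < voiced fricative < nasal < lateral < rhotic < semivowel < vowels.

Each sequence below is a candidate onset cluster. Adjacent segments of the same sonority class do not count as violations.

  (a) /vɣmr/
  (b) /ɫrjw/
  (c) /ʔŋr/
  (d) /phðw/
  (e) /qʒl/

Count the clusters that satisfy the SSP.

(a) 4-4-5-7 → obeys
(b) 6-7-8-8 → obeys
(c) 1-5-7 → obeys
(d) 1-3-4-8 → obeys
(e) 1-4-6 → obeys

5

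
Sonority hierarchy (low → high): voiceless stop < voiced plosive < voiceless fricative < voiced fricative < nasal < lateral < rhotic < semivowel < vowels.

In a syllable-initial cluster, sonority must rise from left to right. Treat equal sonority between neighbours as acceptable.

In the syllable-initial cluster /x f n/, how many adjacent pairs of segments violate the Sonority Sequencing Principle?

/x/ is a voiceless fricative (sonority 3).
/f/ is a voiceless fricative (sonority 3).
/n/ is a nasal (sonority 5).
/x/→/f/: 3→3 (plateau, allowed) — ok.
/f/→/n/: 3→5 (rises) — ok.

0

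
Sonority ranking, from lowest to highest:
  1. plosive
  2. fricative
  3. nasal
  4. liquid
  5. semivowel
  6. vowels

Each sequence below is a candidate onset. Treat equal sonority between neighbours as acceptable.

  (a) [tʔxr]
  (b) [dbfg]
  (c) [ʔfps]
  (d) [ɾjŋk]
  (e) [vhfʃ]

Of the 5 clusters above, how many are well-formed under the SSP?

(a) 1-1-2-4 → obeys
(b) 1-1-2-1 → violates
(c) 1-2-1-2 → violates
(d) 4-5-3-1 → violates
(e) 2-2-2-2 → obeys

2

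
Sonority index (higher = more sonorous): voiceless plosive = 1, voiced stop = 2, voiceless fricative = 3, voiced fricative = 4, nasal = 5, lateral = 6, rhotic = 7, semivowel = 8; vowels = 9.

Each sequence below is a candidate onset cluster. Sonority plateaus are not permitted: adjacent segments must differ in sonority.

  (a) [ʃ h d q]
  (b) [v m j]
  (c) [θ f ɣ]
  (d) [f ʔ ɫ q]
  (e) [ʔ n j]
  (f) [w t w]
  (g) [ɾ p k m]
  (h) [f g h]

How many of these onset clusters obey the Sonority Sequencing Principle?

2

(a) [ʃ h d q]: profile 3-3-2-1 — violates.
(b) [v m j]: profile 4-5-8 — obeys.
(c) [θ f ɣ]: profile 3-3-4 — violates.
(d) [f ʔ ɫ q]: profile 3-1-6-1 — violates.
(e) [ʔ n j]: profile 1-5-8 — obeys.
(f) [w t w]: profile 8-1-8 — violates.
(g) [ɾ p k m]: profile 7-1-1-5 — violates.
(h) [f g h]: profile 3-2-3 — violates.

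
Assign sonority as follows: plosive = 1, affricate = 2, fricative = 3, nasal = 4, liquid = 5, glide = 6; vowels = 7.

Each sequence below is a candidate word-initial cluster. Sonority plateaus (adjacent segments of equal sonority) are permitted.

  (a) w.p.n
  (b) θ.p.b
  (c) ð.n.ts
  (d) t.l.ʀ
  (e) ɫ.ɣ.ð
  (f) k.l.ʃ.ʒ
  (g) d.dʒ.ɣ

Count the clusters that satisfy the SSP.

(a) 6-1-4 → violates
(b) 3-1-1 → violates
(c) 3-4-2 → violates
(d) 1-5-5 → obeys
(e) 5-3-3 → violates
(f) 1-5-3-3 → violates
(g) 1-2-3 → obeys

2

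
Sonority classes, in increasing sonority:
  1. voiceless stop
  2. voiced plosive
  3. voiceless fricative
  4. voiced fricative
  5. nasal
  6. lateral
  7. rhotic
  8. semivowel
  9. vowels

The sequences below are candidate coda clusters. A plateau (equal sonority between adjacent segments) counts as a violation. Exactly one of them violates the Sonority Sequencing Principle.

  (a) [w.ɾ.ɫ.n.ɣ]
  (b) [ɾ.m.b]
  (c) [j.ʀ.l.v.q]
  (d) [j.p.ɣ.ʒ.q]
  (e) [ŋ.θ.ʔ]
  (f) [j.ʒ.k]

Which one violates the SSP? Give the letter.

(a) 8-7-6-5-4 → obeys
(b) 7-5-2 → obeys
(c) 8-7-6-4-1 → obeys
(d) 8-1-4-4-1 → violates
(e) 5-3-1 → obeys
(f) 8-4-1 → obeys

d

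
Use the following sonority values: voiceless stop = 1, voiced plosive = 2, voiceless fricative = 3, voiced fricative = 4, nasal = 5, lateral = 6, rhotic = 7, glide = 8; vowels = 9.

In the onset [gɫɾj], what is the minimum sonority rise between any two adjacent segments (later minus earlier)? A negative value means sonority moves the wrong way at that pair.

1

/g/ is a voiced plosive (sonority 2).
/ɫ/ is a lateral (sonority 6).
/ɾ/ is a rhotic (sonority 7).
/j/ is a glide (sonority 8).
/g/→/ɫ/: change +4.
/ɫ/→/ɾ/: change +1.
/ɾ/→/j/: change +1.
Minimum = 1.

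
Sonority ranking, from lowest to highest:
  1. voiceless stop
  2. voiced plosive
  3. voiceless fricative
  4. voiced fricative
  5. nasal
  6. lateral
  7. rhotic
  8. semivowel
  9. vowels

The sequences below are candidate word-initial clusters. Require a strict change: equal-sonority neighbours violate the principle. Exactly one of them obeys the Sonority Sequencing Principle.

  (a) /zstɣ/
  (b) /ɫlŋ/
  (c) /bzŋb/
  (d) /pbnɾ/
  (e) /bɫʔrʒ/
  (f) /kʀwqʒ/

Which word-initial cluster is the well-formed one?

d

(a) sonority 4-3-1-4: ill-formed.
(b) sonority 6-6-5: ill-formed.
(c) sonority 2-4-5-2: ill-formed.
(d) sonority 1-2-5-7: well-formed.
(e) sonority 2-6-1-7-4: ill-formed.
(f) sonority 1-7-8-1-4: ill-formed.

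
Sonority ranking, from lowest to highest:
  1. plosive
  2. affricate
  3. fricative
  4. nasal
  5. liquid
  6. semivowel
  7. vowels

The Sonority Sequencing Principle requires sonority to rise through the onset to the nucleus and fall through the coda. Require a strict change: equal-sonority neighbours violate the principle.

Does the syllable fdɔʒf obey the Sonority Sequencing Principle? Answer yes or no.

no

Onset: /f/ is a fricative (sonority 3), /d/ is a plosive (sonority 1); then the nucleus /ɔ/ (sonority 7).
Onset profile 3-1-7 — does not strictly rise throughout.
Coda: /ʒ/ is a fricative (sonority 3), /f/ is a fricative (sonority 3).
Coda profile 7-3-3 — does not strictly fall throughout.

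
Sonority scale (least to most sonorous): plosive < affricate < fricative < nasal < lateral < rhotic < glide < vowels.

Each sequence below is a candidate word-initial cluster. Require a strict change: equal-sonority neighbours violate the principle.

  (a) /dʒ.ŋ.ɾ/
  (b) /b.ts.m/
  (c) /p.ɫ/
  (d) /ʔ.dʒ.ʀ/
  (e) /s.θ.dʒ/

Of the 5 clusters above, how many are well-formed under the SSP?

(a) sonority 2-4-6: well-formed.
(b) sonority 1-2-4: well-formed.
(c) sonority 1-5: well-formed.
(d) sonority 1-2-6: well-formed.
(e) sonority 3-3-2: ill-formed.

4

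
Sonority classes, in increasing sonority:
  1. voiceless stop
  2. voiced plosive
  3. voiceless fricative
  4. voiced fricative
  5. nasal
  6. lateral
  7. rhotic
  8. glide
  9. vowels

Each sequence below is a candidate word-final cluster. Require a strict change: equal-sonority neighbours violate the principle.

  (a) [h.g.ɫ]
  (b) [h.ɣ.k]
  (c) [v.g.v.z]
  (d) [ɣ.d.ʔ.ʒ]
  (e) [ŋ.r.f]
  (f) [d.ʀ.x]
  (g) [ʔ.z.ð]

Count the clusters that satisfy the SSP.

(a) sonority 3-2-6: ill-formed.
(b) sonority 3-4-1: ill-formed.
(c) sonority 4-2-4-4: ill-formed.
(d) sonority 4-2-1-4: ill-formed.
(e) sonority 5-7-3: ill-formed.
(f) sonority 2-7-3: ill-formed.
(g) sonority 1-4-4: ill-formed.

0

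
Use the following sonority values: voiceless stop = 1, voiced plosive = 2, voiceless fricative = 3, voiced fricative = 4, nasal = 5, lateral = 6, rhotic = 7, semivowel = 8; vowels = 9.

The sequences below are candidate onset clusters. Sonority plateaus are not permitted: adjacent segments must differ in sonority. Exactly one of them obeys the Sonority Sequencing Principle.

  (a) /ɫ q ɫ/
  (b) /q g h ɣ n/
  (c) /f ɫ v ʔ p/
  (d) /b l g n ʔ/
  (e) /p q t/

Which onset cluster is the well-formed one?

(a) /ɫ q ɫ/: profile 6-1-6 — violates.
(b) /q g h ɣ n/: profile 1-2-3-4-5 — obeys.
(c) /f ɫ v ʔ p/: profile 3-6-4-1-1 — violates.
(d) /b l g n ʔ/: profile 2-6-2-5-1 — violates.
(e) /p q t/: profile 1-1-1 — violates.

b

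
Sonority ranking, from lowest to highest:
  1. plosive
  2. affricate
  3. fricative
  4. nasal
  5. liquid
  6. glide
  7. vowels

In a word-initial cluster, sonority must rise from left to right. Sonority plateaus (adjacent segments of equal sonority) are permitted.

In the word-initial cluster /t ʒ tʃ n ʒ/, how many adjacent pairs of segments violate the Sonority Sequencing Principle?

/t/ — plosive, sonority 1.
/ʒ/ — fricative, sonority 3.
/tʃ/ — affricate, sonority 2.
/n/ — nasal, sonority 4.
/ʒ/ — fricative, sonority 3.
/t/→/ʒ/: 1→3 (rises) — ok.
/ʒ/→/tʃ/: 3→2 (does not rise) — violation.
/tʃ/→/n/: 2→4 (rises) — ok.
/n/→/ʒ/: 4→3 (does not rise) — violation.

2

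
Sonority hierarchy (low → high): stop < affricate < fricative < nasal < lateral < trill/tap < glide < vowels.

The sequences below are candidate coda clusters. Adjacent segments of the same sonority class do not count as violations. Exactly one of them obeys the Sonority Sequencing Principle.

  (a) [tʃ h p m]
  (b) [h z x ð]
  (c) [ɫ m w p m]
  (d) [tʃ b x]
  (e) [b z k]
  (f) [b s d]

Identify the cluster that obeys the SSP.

(a) 2-3-1-4 → violates
(b) 3-3-3-3 → obeys
(c) 5-4-7-1-4 → violates
(d) 2-1-3 → violates
(e) 1-3-1 → violates
(f) 1-3-1 → violates

b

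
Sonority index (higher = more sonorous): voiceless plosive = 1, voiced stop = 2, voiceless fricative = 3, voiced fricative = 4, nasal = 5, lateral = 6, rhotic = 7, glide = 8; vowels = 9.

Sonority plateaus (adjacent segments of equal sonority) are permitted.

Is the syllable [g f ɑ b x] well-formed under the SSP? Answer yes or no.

no

Onset: /g/ is a voiced stop (sonority 2), /f/ is a voiceless fricative (sonority 3); then the nucleus /ɑ/ (sonority 9).
Onset profile 2-3-9 — rises to the nucleus.
Coda: /b/ is a voiced stop (sonority 2), /x/ is a voiceless fricative (sonority 3).
Coda profile 9-2-3 — does not fall throughout.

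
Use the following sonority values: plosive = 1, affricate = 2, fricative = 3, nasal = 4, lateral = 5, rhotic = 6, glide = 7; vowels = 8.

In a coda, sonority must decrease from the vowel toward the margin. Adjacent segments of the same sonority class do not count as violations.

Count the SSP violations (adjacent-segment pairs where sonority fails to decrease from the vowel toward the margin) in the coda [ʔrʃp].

/ʔ/ — plosive, sonority 1.
/r/ — rhotic, sonority 6.
/ʃ/ — fricative, sonority 3.
/p/ — plosive, sonority 1.
/ʔ/→/r/: 1→6 (does not fall) — violation.
/r/→/ʃ/: 6→3 (falls) — ok.
/ʃ/→/p/: 3→1 (falls) — ok.

1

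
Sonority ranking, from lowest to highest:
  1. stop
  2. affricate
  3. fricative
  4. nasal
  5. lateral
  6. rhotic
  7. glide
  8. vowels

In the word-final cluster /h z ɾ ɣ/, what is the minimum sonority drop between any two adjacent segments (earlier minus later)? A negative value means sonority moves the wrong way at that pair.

-3

/h/ — fricative, sonority 3.
/z/ — fricative, sonority 3.
/ɾ/ — rhotic, sonority 6.
/ɣ/ — fricative, sonority 3.
/h/→/z/: change +0.
/z/→/ɾ/: change -3.
/ɾ/→/ɣ/: change +3.
Minimum = -3.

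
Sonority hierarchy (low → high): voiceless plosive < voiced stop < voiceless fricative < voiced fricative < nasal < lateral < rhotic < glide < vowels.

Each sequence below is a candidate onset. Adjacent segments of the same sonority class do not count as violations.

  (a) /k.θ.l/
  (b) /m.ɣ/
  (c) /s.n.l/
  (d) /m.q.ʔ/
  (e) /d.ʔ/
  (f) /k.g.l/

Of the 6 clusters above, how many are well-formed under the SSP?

3

(a) 1-3-6 → obeys
(b) 5-4 → violates
(c) 3-5-6 → obeys
(d) 5-1-1 → violates
(e) 2-1 → violates
(f) 1-2-6 → obeys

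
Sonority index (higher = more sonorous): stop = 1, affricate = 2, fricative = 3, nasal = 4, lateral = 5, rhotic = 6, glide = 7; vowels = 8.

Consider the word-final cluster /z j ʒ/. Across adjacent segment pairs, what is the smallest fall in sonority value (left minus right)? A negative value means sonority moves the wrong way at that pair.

-4

/z/ — fricative, sonority 3.
/j/ — glide, sonority 7.
/ʒ/ — fricative, sonority 3.
/z/→/j/: change -4.
/j/→/ʒ/: change +4.
Minimum = -4.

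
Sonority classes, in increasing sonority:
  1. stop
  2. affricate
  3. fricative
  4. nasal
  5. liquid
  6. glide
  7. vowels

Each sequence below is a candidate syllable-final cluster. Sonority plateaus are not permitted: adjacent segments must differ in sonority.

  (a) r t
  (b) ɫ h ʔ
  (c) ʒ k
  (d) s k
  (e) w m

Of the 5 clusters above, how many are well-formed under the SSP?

(a) sonority 5-1: well-formed.
(b) sonority 5-3-1: well-formed.
(c) sonority 3-1: well-formed.
(d) sonority 3-1: well-formed.
(e) sonority 6-4: well-formed.

5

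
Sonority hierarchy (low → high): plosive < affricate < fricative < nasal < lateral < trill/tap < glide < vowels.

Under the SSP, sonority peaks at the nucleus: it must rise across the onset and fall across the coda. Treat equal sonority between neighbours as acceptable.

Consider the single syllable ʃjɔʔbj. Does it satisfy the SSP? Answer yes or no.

no

Onset: /ʃ/ is a fricative (sonority 3), /j/ is a glide (sonority 7); then the nucleus /ɔ/ (sonority 8).
Onset profile 3-7-8 — rises to the nucleus.
Coda: /ʔ/ is a plosive (sonority 1), /b/ is a plosive (sonority 1), /j/ is a glide (sonority 7).
Coda profile 8-1-1-7 — does not fall throughout.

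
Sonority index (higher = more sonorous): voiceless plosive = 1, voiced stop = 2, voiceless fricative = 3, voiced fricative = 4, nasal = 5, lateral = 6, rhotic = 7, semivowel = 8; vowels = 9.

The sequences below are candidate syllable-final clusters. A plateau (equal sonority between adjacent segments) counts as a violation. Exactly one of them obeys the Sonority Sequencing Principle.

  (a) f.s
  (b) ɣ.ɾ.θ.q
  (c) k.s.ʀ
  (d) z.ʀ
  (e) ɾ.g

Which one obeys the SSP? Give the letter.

e

(a) 3-3 → violates
(b) 4-7-3-1 → violates
(c) 1-3-7 → violates
(d) 4-7 → violates
(e) 7-2 → obeys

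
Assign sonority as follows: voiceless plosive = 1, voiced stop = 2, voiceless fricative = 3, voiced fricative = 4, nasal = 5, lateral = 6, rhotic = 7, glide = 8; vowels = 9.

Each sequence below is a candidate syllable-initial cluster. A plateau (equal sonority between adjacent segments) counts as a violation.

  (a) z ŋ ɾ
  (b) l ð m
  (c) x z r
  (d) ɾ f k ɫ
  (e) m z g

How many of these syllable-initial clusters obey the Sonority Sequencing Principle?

2

(a) sonority 4-5-7: well-formed.
(b) sonority 6-4-5: ill-formed.
(c) sonority 3-4-7: well-formed.
(d) sonority 7-3-1-6: ill-formed.
(e) sonority 5-4-2: ill-formed.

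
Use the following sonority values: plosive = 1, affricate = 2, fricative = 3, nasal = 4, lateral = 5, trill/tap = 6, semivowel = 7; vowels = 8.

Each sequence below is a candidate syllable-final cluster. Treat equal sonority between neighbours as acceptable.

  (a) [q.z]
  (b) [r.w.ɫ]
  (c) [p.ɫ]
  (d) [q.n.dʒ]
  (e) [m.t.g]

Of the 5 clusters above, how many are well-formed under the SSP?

1

(a) [q.z]: profile 1-3 — violates.
(b) [r.w.ɫ]: profile 6-7-5 — violates.
(c) [p.ɫ]: profile 1-5 — violates.
(d) [q.n.dʒ]: profile 1-4-2 — violates.
(e) [m.t.g]: profile 4-1-1 — obeys.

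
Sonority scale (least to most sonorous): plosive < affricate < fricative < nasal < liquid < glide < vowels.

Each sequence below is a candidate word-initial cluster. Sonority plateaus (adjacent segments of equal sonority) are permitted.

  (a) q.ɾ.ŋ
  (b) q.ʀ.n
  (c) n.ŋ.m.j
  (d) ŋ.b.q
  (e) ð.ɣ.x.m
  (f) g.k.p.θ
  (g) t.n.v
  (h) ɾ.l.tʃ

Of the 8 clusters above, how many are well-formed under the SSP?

3

(a) sonority 1-5-4: ill-formed.
(b) sonority 1-5-4: ill-formed.
(c) sonority 4-4-4-6: well-formed.
(d) sonority 4-1-1: ill-formed.
(e) sonority 3-3-3-4: well-formed.
(f) sonority 1-1-1-3: well-formed.
(g) sonority 1-4-3: ill-formed.
(h) sonority 5-5-2: ill-formed.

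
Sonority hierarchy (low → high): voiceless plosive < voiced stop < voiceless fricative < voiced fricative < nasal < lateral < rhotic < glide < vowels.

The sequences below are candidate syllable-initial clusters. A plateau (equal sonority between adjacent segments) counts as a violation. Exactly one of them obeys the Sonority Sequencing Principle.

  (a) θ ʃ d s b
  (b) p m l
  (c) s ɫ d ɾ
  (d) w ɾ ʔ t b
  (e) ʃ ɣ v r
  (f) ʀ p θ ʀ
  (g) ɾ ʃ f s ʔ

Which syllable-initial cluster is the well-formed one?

b

(a) θ ʃ d s b: profile 3-3-2-3-2 — violates.
(b) p m l: profile 1-5-6 — obeys.
(c) s ɫ d ɾ: profile 3-6-2-7 — violates.
(d) w ɾ ʔ t b: profile 8-7-1-1-2 — violates.
(e) ʃ ɣ v r: profile 3-4-4-7 — violates.
(f) ʀ p θ ʀ: profile 7-1-3-7 — violates.
(g) ɾ ʃ f s ʔ: profile 7-3-3-3-1 — violates.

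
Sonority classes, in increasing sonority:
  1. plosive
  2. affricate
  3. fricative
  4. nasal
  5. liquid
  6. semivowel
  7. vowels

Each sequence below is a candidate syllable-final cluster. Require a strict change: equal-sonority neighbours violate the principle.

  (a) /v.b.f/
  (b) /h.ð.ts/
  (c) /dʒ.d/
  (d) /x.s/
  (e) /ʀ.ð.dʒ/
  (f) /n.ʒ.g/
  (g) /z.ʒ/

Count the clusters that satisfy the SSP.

(a) 3-1-3 → violates
(b) 3-3-2 → violates
(c) 2-1 → obeys
(d) 3-3 → violates
(e) 5-3-2 → obeys
(f) 4-3-1 → obeys
(g) 3-3 → violates

3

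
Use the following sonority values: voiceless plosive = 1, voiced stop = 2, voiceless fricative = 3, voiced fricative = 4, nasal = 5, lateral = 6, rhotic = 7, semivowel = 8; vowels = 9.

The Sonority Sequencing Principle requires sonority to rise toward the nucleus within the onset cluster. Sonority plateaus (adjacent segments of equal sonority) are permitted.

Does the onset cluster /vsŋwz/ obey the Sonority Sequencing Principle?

/v/: voiced fricative = 4.
/s/: voiceless fricative = 3.
/ŋ/: nasal = 5.
/w/: semivowel = 8.
/z/: voiced fricative = 4.
The profile is 4-3-5-8-4. Between /v/ (4) and /s/ (3) sonority does not rise, so the cluster violates the SSP.

no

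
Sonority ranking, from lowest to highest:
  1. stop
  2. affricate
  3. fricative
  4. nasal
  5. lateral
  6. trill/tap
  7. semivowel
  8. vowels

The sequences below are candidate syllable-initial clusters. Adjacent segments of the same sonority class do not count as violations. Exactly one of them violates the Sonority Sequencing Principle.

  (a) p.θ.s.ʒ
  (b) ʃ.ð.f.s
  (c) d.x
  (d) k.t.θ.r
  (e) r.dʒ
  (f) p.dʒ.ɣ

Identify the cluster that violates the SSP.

e

(a) sonority 1-3-3-3: well-formed.
(b) sonority 3-3-3-3: well-formed.
(c) sonority 1-3: well-formed.
(d) sonority 1-1-3-6: well-formed.
(e) sonority 6-2: ill-formed.
(f) sonority 1-2-3: well-formed.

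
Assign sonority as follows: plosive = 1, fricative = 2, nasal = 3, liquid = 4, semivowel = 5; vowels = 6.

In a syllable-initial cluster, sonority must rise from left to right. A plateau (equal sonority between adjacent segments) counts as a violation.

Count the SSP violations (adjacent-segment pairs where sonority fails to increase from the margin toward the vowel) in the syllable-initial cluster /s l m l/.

/s/: fricative = 2.
/l/: liquid = 4.
/m/: nasal = 3.
/l/: liquid = 4.
/s/→/l/: 2→4 (rises) — ok.
/l/→/m/: 4→3 (does not rise) — violation.
/m/→/l/: 3→4 (rises) — ok.

1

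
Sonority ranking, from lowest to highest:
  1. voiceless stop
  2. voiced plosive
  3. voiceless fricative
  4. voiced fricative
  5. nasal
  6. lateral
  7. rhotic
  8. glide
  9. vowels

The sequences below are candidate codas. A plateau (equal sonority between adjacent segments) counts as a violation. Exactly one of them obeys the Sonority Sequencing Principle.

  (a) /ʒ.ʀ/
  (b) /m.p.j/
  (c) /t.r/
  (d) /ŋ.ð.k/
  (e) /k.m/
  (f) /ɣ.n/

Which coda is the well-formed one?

(a) 4-7 → violates
(b) 5-1-8 → violates
(c) 1-7 → violates
(d) 5-4-1 → obeys
(e) 1-5 → violates
(f) 4-5 → violates

d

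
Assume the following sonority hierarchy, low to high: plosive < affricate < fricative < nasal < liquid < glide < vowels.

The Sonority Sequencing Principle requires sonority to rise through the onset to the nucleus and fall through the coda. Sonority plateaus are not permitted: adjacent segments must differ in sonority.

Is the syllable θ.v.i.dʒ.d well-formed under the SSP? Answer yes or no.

no

Onset: /θ/ is a fricative (sonority 3), /v/ is a fricative (sonority 3); then the nucleus /i/ (sonority 7).
Onset profile 3-3-7 — does not strictly rise throughout.
Coda: /dʒ/ is an affricate (sonority 2), /d/ is a plosive (sonority 1).
Coda profile 7-2-1 — falls from the nucleus.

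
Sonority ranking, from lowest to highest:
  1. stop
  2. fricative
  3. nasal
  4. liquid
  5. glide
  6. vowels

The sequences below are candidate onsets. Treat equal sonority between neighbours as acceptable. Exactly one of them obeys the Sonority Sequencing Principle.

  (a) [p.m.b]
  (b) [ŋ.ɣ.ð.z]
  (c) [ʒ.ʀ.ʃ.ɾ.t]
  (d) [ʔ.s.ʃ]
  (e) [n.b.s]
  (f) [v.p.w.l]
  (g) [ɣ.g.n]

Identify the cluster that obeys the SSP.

d

(a) 1-3-1 → violates
(b) 3-2-2-2 → violates
(c) 2-4-2-4-1 → violates
(d) 1-2-2 → obeys
(e) 3-1-2 → violates
(f) 2-1-5-4 → violates
(g) 2-1-3 → violates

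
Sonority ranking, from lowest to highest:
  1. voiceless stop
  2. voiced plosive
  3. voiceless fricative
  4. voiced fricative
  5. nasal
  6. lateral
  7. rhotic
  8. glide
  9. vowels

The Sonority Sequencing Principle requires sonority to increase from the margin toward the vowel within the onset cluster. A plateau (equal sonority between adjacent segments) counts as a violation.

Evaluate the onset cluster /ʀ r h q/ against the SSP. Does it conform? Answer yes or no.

no

/ʀ/ — rhotic, sonority 7.
/r/ — rhotic, sonority 7.
/h/ — voiceless fricative, sonority 3.
/q/ — voiceless stop, sonority 1.
The profile is 7-7-3-1. Between /ʀ/ (7) and /r/ (7) sonority does not rise, so the cluster violates the SSP.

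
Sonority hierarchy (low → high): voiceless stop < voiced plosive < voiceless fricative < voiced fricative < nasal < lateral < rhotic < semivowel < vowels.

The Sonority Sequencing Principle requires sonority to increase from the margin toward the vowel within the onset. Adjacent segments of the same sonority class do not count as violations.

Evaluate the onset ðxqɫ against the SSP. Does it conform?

no

/ð/ is a voiced fricative (sonority 4).
/x/ is a voiceless fricative (sonority 3).
/q/ is a voiceless stop (sonority 1).
/ɫ/ is a lateral (sonority 6).
The profile is 4-3-1-6. Between /ð/ (4) and /x/ (3) sonority does not rise, so the cluster violates the SSP.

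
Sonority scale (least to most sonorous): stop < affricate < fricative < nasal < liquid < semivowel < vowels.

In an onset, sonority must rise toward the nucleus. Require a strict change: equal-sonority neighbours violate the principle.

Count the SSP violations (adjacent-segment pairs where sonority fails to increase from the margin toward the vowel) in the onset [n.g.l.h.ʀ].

/n/ — nasal, sonority 4.
/g/ — stop, sonority 1.
/l/ — liquid, sonority 5.
/h/ — fricative, sonority 3.
/ʀ/ — liquid, sonority 5.
/n/→/g/: 4→1 (does not rise) — violation.
/g/→/l/: 1→5 (rises) — ok.
/l/→/h/: 5→3 (does not rise) — violation.
/h/→/ʀ/: 3→5 (rises) — ok.

2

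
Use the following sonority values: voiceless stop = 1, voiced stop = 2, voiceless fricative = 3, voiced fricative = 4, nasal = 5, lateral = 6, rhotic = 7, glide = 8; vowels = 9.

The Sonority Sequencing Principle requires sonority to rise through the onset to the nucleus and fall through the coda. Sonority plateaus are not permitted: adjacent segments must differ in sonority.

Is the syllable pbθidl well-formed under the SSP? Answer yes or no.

Onset: /p/ is a voiceless stop (sonority 1), /b/ is a voiced stop (sonority 2), /θ/ is a voiceless fricative (sonority 3); then the nucleus /i/ (sonority 9).
Onset profile 1-2-3-9 — rises to the nucleus.
Coda: /d/ is a voiced stop (sonority 2), /l/ is a lateral (sonority 6).
Coda profile 9-2-6 — does not strictly fall throughout.

no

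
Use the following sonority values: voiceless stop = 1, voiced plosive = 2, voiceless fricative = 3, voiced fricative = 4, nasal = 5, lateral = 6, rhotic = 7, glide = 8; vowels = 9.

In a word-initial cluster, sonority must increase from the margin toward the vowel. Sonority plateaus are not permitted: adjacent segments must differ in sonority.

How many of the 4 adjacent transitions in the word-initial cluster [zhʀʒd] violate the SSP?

3

/z/ — voiced fricative, sonority 4.
/h/ — voiceless fricative, sonority 3.
/ʀ/ — rhotic, sonority 7.
/ʒ/ — voiced fricative, sonority 4.
/d/ — voiced plosive, sonority 2.
/z/→/h/: 4→3 (does not rise) — violation.
/h/→/ʀ/: 3→7 (rises) — ok.
/ʀ/→/ʒ/: 7→4 (does not rise) — violation.
/ʒ/→/d/: 4→2 (does not rise) — violation.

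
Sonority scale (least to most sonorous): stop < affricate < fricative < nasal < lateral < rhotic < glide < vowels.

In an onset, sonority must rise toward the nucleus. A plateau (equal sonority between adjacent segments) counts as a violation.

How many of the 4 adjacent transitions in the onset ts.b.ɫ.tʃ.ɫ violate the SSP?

/ts/: affricate = 2.
/b/: stop = 1.
/ɫ/: lateral = 5.
/tʃ/: affricate = 2.
/ɫ/: lateral = 5.
/ts/→/b/: 2→1 (does not rise) — violation.
/b/→/ɫ/: 1→5 (rises) — ok.
/ɫ/→/tʃ/: 5→2 (does not rise) — violation.
/tʃ/→/ɫ/: 2→5 (rises) — ok.

2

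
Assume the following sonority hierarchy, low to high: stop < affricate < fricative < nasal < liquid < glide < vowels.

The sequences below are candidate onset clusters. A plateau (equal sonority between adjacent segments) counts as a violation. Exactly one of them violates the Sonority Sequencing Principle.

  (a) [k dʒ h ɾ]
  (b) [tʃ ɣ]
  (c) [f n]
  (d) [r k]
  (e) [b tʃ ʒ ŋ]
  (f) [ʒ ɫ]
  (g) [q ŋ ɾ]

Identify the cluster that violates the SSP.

d

(a) 1-2-3-5 → obeys
(b) 2-3 → obeys
(c) 3-4 → obeys
(d) 5-1 → violates
(e) 1-2-3-4 → obeys
(f) 3-5 → obeys
(g) 1-4-5 → obeys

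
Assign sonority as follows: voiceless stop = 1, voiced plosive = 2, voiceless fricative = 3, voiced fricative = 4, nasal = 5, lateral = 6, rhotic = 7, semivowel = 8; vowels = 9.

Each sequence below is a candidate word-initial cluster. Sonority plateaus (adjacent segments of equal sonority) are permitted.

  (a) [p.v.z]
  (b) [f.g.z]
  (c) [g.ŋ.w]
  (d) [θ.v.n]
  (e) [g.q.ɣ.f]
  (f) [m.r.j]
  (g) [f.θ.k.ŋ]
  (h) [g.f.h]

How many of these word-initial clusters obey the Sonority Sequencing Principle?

5

(a) 1-4-4 → obeys
(b) 3-2-4 → violates
(c) 2-5-8 → obeys
(d) 3-4-5 → obeys
(e) 2-1-4-3 → violates
(f) 5-7-8 → obeys
(g) 3-3-1-5 → violates
(h) 2-3-3 → obeys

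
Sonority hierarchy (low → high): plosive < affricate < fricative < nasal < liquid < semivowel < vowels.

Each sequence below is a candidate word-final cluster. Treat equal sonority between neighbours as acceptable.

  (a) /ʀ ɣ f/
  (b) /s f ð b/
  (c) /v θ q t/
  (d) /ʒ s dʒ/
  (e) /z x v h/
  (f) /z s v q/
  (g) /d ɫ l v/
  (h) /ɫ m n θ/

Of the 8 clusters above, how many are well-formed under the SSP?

(a) 5-3-3 → obeys
(b) 3-3-3-1 → obeys
(c) 3-3-1-1 → obeys
(d) 3-3-2 → obeys
(e) 3-3-3-3 → obeys
(f) 3-3-3-1 → obeys
(g) 1-5-5-3 → violates
(h) 5-4-4-3 → obeys

7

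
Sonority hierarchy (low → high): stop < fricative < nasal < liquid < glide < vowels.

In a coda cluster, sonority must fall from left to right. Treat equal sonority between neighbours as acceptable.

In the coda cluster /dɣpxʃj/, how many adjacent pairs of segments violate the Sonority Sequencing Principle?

3

/d/: stop = 1.
/ɣ/: fricative = 2.
/p/: stop = 1.
/x/: fricative = 2.
/ʃ/: fricative = 2.
/j/: glide = 5.
/d/→/ɣ/: 1→2 (does not fall) — violation.
/ɣ/→/p/: 2→1 (falls) — ok.
/p/→/x/: 1→2 (does not fall) — violation.
/x/→/ʃ/: 2→2 (plateau, allowed) — ok.
/ʃ/→/j/: 2→5 (does not fall) — violation.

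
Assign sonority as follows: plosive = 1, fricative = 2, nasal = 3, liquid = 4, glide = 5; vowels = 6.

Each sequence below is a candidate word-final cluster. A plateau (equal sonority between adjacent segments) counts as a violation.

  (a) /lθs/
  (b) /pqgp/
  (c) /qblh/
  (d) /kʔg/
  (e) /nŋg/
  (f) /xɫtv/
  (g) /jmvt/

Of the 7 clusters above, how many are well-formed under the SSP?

1

(a) sonority 4-2-2: ill-formed.
(b) sonority 1-1-1-1: ill-formed.
(c) sonority 1-1-4-2: ill-formed.
(d) sonority 1-1-1: ill-formed.
(e) sonority 3-3-1: ill-formed.
(f) sonority 2-4-1-2: ill-formed.
(g) sonority 5-3-2-1: well-formed.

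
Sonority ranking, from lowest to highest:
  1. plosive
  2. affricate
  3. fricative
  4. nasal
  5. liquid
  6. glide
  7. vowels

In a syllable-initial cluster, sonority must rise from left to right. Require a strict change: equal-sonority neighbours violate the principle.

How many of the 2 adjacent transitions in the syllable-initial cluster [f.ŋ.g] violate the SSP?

1

/f/: fricative = 3.
/ŋ/: nasal = 4.
/g/: plosive = 1.
/f/→/ŋ/: 3→4 (rises) — ok.
/ŋ/→/g/: 4→1 (does not rise) — violation.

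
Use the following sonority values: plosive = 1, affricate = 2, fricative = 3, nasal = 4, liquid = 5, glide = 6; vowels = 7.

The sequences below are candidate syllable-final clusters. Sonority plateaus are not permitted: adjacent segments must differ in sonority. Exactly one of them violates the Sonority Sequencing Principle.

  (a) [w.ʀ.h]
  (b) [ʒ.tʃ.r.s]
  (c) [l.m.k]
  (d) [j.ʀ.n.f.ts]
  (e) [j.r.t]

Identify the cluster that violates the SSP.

(a) sonority 6-5-3: well-formed.
(b) sonority 3-2-5-3: ill-formed.
(c) sonority 5-4-1: well-formed.
(d) sonority 6-5-4-3-2: well-formed.
(e) sonority 6-5-1: well-formed.

b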